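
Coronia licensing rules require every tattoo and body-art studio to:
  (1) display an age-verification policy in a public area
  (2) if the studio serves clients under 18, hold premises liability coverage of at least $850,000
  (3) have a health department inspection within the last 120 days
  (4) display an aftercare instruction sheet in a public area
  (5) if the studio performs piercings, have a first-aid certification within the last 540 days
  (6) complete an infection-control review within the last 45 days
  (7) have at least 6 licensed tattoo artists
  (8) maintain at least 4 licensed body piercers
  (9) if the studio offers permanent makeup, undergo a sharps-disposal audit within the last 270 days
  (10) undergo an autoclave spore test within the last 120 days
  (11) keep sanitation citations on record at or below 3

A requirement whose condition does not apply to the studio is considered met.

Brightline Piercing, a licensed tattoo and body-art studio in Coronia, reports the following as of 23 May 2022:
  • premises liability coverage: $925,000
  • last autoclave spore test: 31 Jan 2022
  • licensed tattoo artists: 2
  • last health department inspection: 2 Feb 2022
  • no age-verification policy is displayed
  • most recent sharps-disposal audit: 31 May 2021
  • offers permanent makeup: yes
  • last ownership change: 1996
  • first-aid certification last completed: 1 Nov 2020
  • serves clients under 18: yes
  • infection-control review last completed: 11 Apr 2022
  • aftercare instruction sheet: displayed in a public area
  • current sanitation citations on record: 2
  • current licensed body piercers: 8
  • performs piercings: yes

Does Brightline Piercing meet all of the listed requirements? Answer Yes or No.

No

1. age-verification policy absent → not met
2. condition 'serves clients under 18' holds; premises liability coverage $925,000 ≥ $850,000 → met
3. health department inspection 110 days ago vs limit 120 → met
4. aftercare instruction sheet present → met
5. condition 'performs piercings' holds; first-aid certification 568 days ago vs limit 540 → not met
6. infection-control review 42 days ago vs limit 45 → met
7. licensed tattoo artists 2 < 6 → not met
8. licensed body piercers 8 ≥ 4 → met
9. condition 'offers permanent makeup' holds; sharps-disposal audit 357 days ago vs limit 270 → not met
10. autoclave spore test 112 days ago vs limit 120 → met
11. sanitation citations on record 2 ≤ 3 → met
Not met: 1, 5, 7, 9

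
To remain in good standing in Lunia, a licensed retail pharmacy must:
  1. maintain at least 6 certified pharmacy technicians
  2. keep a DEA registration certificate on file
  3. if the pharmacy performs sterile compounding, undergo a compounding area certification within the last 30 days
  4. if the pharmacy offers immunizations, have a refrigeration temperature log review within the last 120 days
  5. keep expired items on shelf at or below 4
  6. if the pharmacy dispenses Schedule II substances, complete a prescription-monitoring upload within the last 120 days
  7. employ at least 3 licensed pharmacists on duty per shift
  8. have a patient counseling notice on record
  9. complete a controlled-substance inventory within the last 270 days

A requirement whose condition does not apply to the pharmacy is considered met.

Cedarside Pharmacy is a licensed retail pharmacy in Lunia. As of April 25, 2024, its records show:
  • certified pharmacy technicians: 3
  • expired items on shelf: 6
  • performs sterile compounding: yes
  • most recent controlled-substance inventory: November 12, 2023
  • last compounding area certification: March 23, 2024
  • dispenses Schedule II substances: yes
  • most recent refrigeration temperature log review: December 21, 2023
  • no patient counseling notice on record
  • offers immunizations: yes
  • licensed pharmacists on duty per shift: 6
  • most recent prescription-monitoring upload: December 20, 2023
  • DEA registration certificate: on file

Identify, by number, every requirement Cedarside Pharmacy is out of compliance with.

1. certified pharmacy technicians 3 < 6 → not met
2. DEA registration certificate present → met
3. condition 'performs sterile compounding' holds; compounding area certification 33 days ago vs limit 30 → not met
4. condition 'offers immunizations' holds; refrigeration temperature log review 126 days ago vs limit 120 → not met
5. expired items on shelf 6 > 4 → not met
6. condition 'dispenses Schedule II substances' holds; prescription-monitoring upload 127 days ago vs limit 120 → not met
7. licensed pharmacists on duty per shift 6 ≥ 3 → met
8. patient counseling notice absent → not met
9. controlled-substance inventory 165 days ago vs limit 270 → met
Not met: 1, 3, 4, 5, 6, 8

1, 3, 4, 5, 6, 8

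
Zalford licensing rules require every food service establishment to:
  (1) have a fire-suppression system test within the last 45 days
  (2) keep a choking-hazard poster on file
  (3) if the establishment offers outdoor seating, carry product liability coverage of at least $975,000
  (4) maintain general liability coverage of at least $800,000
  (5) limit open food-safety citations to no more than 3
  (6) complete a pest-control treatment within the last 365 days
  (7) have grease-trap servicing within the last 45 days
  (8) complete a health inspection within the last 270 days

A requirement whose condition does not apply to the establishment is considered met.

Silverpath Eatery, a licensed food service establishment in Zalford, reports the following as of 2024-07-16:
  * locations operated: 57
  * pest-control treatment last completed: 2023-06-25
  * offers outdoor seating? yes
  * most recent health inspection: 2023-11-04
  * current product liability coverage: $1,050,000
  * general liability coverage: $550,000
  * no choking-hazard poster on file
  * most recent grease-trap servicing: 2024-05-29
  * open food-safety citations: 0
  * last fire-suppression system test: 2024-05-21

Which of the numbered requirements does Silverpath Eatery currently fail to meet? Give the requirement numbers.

1. fire-suppression system test 56 days ago vs limit 45 → not met
2. choking-hazard poster absent → not met
3. condition 'offers outdoor seating' holds; product liability coverage $1,050,000 ≥ $975,000 → met
4. general liability coverage $550,000 < $800,000 → not met
5. open food-safety citations 0 ≤ 3 → met
6. pest-control treatment 387 days ago vs limit 365 → not met
7. grease-trap servicing 48 days ago vs limit 45 → not met
8. health inspection 255 days ago vs limit 270 → met
Not met: 1, 2, 4, 6, 7

1, 2, 4, 6, 7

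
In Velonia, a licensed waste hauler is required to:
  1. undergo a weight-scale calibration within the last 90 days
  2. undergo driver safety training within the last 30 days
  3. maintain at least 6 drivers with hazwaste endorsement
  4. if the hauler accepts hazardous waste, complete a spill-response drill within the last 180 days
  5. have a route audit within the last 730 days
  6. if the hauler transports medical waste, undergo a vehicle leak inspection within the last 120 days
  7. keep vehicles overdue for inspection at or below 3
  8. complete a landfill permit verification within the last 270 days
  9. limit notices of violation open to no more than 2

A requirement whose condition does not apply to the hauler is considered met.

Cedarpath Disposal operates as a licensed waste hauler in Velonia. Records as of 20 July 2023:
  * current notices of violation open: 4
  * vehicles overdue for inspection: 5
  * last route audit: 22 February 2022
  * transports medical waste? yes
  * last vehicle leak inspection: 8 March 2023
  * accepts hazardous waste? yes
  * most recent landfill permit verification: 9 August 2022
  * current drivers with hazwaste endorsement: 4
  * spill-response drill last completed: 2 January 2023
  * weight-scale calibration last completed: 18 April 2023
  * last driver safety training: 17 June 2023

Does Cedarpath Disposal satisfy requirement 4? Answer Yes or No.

No

4. condition 'accepts hazardous waste' holds; spill-response drill 199 days ago vs limit 180 → not met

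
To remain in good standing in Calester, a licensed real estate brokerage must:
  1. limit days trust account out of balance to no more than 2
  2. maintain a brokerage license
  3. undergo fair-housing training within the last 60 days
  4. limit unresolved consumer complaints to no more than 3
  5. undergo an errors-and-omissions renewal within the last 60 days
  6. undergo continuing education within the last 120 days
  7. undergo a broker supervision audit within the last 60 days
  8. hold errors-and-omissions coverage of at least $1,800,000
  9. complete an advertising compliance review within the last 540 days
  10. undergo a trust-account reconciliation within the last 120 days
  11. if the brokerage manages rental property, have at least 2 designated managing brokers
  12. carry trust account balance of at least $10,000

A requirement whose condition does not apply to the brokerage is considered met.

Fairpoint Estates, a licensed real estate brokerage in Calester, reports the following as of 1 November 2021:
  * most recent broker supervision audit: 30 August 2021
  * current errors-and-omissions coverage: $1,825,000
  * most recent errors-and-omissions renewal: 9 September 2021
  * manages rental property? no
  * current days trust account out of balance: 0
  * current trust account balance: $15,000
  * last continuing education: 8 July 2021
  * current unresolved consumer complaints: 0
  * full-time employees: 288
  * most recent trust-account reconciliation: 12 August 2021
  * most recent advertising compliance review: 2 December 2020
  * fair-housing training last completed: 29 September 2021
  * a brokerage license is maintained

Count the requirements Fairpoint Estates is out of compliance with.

1. days trust account out of balance 0 ≤ 2 → met
2. brokerage license present → met
3. fair-housing training 33 days ago vs limit 60 → met
4. unresolved consumer complaints 0 ≤ 3 → met
5. errors-and-omissions renewal 53 days ago vs limit 60 → met
6. continuing education 116 days ago vs limit 120 → met
7. broker supervision audit 63 days ago vs limit 60 → not met
8. errors-and-omissions coverage $1,825,000 ≥ $1,800,000 → met
9. advertising compliance review 334 days ago vs limit 540 → met
10. trust-account reconciliation 81 days ago vs limit 120 → met
11. condition 'manages rental property' does not hold → requirement n/a → met
12. trust account balance $15,000 ≥ $10,000 → met
Not met: 1 of 12

1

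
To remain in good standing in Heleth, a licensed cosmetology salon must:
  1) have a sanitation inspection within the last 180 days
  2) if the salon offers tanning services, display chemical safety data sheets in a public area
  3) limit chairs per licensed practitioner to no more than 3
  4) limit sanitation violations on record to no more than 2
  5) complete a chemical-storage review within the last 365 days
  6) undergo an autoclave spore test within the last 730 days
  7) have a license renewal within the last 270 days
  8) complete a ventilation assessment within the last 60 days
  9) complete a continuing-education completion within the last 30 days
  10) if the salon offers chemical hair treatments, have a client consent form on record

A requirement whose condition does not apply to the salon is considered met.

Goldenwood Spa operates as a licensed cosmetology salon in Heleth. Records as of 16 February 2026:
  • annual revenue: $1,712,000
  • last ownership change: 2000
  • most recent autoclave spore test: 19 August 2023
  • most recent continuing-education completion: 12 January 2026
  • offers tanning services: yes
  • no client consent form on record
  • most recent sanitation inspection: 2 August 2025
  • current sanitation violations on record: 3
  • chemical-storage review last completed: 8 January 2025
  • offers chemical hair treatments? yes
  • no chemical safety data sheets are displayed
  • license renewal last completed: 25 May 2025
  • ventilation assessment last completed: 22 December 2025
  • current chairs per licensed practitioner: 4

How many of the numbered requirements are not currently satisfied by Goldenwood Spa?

1. sanitation inspection 198 days ago vs limit 180 → not met
2. condition 'offers tanning services' holds; chemical safety data sheets absent → not met
3. chairs per licensed practitioner 4 > 3 → not met
4. sanitation violations on record 3 > 2 → not met
5. chemical-storage review 404 days ago vs limit 365 → not met
6. autoclave spore test 912 days ago vs limit 730 → not met
7. license renewal 267 days ago vs limit 270 → met
8. ventilation assessment 56 days ago vs limit 60 → met
9. continuing-education completion 35 days ago vs limit 30 → not met
10. condition 'offers chemical hair treatments' holds; client consent form absent → not met
Not met: 8 of 10

8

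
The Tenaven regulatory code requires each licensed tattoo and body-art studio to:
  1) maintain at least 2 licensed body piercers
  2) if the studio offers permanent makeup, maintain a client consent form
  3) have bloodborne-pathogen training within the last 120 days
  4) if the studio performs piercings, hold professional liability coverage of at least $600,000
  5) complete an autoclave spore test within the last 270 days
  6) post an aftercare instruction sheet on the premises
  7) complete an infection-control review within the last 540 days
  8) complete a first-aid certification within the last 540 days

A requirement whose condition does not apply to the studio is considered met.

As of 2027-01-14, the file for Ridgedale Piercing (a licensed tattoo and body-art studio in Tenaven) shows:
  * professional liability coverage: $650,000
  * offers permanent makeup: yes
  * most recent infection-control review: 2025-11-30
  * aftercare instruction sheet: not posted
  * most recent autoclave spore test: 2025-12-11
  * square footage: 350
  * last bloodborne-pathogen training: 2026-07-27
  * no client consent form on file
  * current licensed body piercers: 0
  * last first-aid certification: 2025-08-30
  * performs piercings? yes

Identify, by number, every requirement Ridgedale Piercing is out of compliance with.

1. licensed body piercers 0 < 2 → not met
2. condition 'offers permanent makeup' holds; client consent form absent → not met
3. bloodborne-pathogen training 171 days ago vs limit 120 → not met
4. condition 'performs piercings' holds; professional liability coverage $650,000 ≥ $600,000 → met
5. autoclave spore test 399 days ago vs limit 270 → not met
6. aftercare instruction sheet absent → not met
7. infection-control review 410 days ago vs limit 540 → met
8. first-aid certification 502 days ago vs limit 540 → met
Not met: 1, 2, 3, 5, 6

1, 2, 3, 5, 6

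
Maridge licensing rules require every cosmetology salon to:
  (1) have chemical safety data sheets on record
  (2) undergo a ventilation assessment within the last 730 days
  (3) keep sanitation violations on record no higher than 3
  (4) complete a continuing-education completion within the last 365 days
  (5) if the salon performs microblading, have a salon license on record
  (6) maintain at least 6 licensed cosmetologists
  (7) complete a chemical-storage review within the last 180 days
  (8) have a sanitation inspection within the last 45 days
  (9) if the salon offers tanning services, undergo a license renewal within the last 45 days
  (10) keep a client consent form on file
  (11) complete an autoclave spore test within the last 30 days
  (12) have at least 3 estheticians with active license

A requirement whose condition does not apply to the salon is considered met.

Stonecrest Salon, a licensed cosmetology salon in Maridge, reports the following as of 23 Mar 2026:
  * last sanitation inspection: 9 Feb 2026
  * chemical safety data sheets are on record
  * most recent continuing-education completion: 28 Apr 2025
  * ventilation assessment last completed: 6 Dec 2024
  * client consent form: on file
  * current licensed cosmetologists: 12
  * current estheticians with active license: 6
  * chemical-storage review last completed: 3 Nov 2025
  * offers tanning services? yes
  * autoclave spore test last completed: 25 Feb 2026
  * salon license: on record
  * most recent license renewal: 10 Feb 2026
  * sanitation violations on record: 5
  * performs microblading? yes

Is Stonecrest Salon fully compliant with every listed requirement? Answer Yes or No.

1. chemical safety data sheets present → met
2. ventilation assessment 472 days ago vs limit 730 → met
3. sanitation violations on record 5 > 3 → not met
4. continuing-education completion 329 days ago vs limit 365 → met
5. condition 'performs microblading' holds; salon license present → met
6. licensed cosmetologists 12 ≥ 6 → met
7. chemical-storage review 140 days ago vs limit 180 → met
8. sanitation inspection 42 days ago vs limit 45 → met
9. condition 'offers tanning services' holds; license renewal 41 days ago vs limit 45 → met
10. client consent form present → met
11. autoclave spore test 26 days ago vs limit 30 → met
12. estheticians with active license 6 ≥ 3 → met
Not met: 3

No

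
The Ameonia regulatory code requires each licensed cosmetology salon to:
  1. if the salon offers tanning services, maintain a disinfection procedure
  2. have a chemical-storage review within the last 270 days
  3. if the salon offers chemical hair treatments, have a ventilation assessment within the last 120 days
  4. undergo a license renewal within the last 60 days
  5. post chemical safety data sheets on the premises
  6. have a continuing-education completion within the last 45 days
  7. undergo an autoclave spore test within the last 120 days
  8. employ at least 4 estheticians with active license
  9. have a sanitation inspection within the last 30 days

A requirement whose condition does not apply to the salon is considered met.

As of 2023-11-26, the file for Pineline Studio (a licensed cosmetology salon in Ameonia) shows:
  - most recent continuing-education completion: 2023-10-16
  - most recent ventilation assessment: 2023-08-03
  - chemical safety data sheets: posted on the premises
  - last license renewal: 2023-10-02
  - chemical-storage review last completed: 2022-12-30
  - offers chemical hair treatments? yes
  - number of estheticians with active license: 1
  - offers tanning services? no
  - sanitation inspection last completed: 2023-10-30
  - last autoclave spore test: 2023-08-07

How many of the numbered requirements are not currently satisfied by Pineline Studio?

1. condition 'offers tanning services' does not hold → requirement n/a → met
2. chemical-storage review 331 days ago vs limit 270 → not met
3. condition 'offers chemical hair treatments' holds; ventilation assessment 115 days ago vs limit 120 → met
4. license renewal 55 days ago vs limit 60 → met
5. chemical safety data sheets present → met
6. continuing-education completion 41 days ago vs limit 45 → met
7. autoclave spore test 111 days ago vs limit 120 → met
8. estheticians with active license 1 < 4 → not met
9. sanitation inspection 27 days ago vs limit 30 → met
Not met: 2 of 9

2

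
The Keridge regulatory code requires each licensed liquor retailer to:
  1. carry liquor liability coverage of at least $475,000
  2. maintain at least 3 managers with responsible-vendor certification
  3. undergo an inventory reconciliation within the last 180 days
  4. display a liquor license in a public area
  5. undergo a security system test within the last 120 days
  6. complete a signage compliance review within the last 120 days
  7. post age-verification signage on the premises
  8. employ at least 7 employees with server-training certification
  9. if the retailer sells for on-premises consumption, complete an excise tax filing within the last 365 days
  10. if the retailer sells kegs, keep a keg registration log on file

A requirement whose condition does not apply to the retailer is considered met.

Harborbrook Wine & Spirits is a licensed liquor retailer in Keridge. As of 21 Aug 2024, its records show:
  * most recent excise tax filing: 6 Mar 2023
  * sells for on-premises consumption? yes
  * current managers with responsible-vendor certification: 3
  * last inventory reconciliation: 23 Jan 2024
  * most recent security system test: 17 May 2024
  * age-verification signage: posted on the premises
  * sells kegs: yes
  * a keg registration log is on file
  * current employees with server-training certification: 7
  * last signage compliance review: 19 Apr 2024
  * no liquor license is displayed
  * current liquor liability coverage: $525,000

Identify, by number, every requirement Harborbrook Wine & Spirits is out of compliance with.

1. liquor liability coverage $525,000 ≥ $475,000 → met
2. managers with responsible-vendor certification 3 ≥ 3 → met
3. inventory reconciliation 211 days ago vs limit 180 → not met
4. liquor license absent → not met
5. security system test 96 days ago vs limit 120 → met
6. signage compliance review 124 days ago vs limit 120 → not met
7. age-verification signage present → met
8. employees with server-training certification 7 ≥ 7 → met
9. condition 'sells for on-premises consumption' holds; excise tax filing 534 days ago vs limit 365 → not met
10. condition 'sells kegs' holds; keg registration log present → met
Not met: 3, 4, 6, 9

3, 4, 6, 9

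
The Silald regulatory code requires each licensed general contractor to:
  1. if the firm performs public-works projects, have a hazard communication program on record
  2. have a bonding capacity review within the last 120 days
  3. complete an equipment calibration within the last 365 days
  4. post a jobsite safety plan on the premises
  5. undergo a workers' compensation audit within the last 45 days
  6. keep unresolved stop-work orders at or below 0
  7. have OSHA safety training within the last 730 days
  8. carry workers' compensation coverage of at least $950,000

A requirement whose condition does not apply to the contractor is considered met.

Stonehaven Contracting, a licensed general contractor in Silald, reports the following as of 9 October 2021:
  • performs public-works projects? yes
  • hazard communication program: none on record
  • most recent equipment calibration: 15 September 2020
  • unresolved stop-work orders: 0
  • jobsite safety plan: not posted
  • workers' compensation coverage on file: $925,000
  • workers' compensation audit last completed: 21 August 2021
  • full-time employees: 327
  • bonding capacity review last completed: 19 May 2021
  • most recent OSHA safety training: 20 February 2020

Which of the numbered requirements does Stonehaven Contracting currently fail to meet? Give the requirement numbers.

1. condition 'performs public-works projects' holds; hazard communication program absent → not met
2. bonding capacity review 143 days ago vs limit 120 → not met
3. equipment calibration 389 days ago vs limit 365 → not met
4. jobsite safety plan absent → not met
5. workers' compensation audit 49 days ago vs limit 45 → not met
6. unresolved stop-work orders 0 ≤ 0 → met
7. OSHA safety training 597 days ago vs limit 730 → met
8. workers' compensation coverage $925,000 < $950,000 → not met
Not met: 1, 2, 3, 4, 5, 8

1, 2, 3, 4, 5, 8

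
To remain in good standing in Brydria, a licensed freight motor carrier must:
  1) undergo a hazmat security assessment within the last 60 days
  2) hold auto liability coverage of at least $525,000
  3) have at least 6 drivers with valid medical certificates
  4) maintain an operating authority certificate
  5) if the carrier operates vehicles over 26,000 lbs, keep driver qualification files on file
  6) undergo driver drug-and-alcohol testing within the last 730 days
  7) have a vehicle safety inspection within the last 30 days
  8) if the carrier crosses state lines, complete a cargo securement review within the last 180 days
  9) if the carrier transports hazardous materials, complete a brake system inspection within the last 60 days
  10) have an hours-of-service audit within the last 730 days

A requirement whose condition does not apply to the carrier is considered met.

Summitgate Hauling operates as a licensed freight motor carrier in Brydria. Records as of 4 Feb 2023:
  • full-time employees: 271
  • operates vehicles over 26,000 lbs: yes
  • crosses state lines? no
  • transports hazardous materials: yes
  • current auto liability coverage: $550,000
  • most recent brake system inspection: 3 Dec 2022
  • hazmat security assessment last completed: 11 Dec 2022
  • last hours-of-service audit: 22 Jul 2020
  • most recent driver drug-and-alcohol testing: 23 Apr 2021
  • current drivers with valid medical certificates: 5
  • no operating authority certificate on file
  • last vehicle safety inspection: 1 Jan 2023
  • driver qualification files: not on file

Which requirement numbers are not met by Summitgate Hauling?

3, 4, 5, 7, 9, 10

1. hazmat security assessment 55 days ago vs limit 60 → met
2. auto liability coverage $550,000 ≥ $525,000 → met
3. drivers with valid medical certificates 5 < 6 → not met
4. operating authority certificate absent → not met
5. condition 'operates vehicles over 26,000 lbs' holds; driver qualification files absent → not met
6. driver drug-and-alcohol testing 652 days ago vs limit 730 → met
7. vehicle safety inspection 34 days ago vs limit 30 → not met
8. condition 'crosses state lines' does not hold → requirement n/a → met
9. condition 'transports hazardous materials' holds; brake system inspection 63 days ago vs limit 60 → not met
10. hours-of-service audit 927 days ago vs limit 730 → not met
Not met: 3, 4, 5, 7, 9, 10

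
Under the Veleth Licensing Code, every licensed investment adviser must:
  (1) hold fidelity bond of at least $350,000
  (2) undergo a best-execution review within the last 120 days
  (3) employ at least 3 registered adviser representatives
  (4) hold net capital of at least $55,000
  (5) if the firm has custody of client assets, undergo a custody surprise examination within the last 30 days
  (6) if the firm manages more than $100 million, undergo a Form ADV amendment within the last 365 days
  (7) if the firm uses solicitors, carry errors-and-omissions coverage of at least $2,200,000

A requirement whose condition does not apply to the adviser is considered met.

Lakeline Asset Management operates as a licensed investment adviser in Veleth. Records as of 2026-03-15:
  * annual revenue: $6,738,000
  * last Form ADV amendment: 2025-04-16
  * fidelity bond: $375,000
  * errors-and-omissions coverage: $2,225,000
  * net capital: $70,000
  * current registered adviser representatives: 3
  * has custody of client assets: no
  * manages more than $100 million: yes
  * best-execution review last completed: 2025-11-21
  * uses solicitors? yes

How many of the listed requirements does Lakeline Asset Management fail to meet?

1. fidelity bond $375,000 ≥ $350,000 → met
2. best-execution review 114 days ago vs limit 120 → met
3. registered adviser representatives 3 ≥ 3 → met
4. net capital $70,000 ≥ $55,000 → met
5. condition 'has custody of client assets' does not hold → requirement n/a → met
6. condition 'manages more than $100 million' holds; Form ADV amendment 333 days ago vs limit 365 → met
7. condition 'uses solicitors' holds; errors-and-omissions coverage $2,225,000 ≥ $2,200,000 → met
Not met: 0 of 7

0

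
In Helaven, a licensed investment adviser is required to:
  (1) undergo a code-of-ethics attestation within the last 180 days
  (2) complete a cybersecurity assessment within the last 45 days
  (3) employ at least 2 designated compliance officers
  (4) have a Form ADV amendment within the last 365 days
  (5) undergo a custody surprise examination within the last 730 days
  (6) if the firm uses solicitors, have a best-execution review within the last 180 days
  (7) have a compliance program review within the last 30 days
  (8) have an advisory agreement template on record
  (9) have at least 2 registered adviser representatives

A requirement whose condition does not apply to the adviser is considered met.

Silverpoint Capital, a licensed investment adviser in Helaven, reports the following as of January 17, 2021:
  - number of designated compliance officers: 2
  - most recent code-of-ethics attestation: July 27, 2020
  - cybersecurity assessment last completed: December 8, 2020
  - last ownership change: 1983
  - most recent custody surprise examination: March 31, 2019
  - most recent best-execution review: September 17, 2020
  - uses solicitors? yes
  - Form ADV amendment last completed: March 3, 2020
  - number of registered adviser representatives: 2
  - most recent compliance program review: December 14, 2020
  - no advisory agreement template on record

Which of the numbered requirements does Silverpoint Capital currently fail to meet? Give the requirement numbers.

7, 8

1. code-of-ethics attestation 174 days ago vs limit 180 → met
2. cybersecurity assessment 40 days ago vs limit 45 → met
3. designated compliance officers 2 ≥ 2 → met
4. Form ADV amendment 320 days ago vs limit 365 → met
5. custody surprise examination 658 days ago vs limit 730 → met
6. condition 'uses solicitors' holds; best-execution review 122 days ago vs limit 180 → met
7. compliance program review 34 days ago vs limit 30 → not met
8. advisory agreement template absent → not met
9. registered adviser representatives 2 ≥ 2 → met
Not met: 7, 8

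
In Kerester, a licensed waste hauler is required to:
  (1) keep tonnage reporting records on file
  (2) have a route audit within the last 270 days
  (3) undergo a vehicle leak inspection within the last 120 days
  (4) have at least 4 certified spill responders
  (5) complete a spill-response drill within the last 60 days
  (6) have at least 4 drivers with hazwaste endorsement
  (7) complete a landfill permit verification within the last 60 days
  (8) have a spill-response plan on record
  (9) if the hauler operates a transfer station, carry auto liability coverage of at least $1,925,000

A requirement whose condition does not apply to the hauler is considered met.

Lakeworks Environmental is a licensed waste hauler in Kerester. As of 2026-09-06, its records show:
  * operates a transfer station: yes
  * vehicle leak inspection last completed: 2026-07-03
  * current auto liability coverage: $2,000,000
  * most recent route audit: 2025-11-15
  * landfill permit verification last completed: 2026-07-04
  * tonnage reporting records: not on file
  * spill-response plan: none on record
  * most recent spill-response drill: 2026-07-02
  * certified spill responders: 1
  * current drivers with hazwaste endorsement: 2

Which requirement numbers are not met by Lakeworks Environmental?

1. tonnage reporting records absent → not met
2. route audit 295 days ago vs limit 270 → not met
3. vehicle leak inspection 65 days ago vs limit 120 → met
4. certified spill responders 1 < 4 → not met
5. spill-response drill 66 days ago vs limit 60 → not met
6. drivers with hazwaste endorsement 2 < 4 → not met
7. landfill permit verification 64 days ago vs limit 60 → not met
8. spill-response plan absent → not met
9. condition 'operates a transfer station' holds; auto liability coverage $2,000,000 ≥ $1,925,000 → met
Not met: 1, 2, 4, 5, 6, 7, 8

1, 2, 4, 5, 6, 7, 8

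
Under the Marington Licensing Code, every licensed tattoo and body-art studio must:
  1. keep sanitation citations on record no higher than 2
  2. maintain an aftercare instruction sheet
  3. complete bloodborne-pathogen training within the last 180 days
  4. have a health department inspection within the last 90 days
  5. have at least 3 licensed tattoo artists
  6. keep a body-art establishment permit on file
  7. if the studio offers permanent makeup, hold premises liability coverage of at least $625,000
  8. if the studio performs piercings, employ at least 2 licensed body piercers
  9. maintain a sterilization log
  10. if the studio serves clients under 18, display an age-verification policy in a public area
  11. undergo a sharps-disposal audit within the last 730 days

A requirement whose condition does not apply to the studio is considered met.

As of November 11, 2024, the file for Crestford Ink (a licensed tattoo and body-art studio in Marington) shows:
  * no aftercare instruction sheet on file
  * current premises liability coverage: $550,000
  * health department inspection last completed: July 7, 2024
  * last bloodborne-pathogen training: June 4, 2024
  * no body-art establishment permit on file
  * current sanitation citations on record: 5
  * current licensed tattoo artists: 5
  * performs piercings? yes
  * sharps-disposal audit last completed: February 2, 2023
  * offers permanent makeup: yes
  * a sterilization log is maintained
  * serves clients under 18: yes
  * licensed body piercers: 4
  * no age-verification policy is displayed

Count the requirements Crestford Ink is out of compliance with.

1. sanitation citations on record 5 > 2 → not met
2. aftercare instruction sheet absent → not met
3. bloodborne-pathogen training 160 days ago vs limit 180 → met
4. health department inspection 127 days ago vs limit 90 → not met
5. licensed tattoo artists 5 ≥ 3 → met
6. body-art establishment permit absent → not met
7. condition 'offers permanent makeup' holds; premises liability coverage $550,000 < $625,000 → not met
8. condition 'performs piercings' holds; licensed body piercers 4 ≥ 2 → met
9. sterilization log present → met
10. condition 'serves clients under 18' holds; age-verification policy absent → not met
11. sharps-disposal audit 648 days ago vs limit 730 → met
Not met: 6 of 11

6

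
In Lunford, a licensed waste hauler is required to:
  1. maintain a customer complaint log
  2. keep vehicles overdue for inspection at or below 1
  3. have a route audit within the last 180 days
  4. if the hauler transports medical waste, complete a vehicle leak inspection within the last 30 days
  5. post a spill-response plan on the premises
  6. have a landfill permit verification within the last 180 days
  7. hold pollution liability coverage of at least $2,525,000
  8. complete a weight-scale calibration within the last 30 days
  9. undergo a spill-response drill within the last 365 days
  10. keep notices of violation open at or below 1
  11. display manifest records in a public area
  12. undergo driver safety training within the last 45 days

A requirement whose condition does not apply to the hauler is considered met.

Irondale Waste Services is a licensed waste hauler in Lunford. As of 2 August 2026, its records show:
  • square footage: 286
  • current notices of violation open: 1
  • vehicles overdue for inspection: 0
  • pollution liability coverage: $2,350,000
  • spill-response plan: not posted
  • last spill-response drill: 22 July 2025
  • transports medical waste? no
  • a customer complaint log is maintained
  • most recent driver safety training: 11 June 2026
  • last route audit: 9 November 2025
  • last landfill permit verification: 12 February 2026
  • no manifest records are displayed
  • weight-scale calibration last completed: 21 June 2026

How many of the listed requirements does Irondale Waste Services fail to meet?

7

1. customer complaint log present → met
2. vehicles overdue for inspection 0 ≤ 1 → met
3. route audit 266 days ago vs limit 180 → not met
4. condition 'transports medical waste' does not hold → requirement n/a → met
5. spill-response plan absent → not met
6. landfill permit verification 171 days ago vs limit 180 → met
7. pollution liability coverage $2,350,000 < $2,525,000 → not met
8. weight-scale calibration 42 days ago vs limit 30 → not met
9. spill-response drill 376 days ago vs limit 365 → not met
10. notices of violation open 1 ≤ 1 → met
11. manifest records absent → not met
12. driver safety training 52 days ago vs limit 45 → not met
Not met: 7 of 12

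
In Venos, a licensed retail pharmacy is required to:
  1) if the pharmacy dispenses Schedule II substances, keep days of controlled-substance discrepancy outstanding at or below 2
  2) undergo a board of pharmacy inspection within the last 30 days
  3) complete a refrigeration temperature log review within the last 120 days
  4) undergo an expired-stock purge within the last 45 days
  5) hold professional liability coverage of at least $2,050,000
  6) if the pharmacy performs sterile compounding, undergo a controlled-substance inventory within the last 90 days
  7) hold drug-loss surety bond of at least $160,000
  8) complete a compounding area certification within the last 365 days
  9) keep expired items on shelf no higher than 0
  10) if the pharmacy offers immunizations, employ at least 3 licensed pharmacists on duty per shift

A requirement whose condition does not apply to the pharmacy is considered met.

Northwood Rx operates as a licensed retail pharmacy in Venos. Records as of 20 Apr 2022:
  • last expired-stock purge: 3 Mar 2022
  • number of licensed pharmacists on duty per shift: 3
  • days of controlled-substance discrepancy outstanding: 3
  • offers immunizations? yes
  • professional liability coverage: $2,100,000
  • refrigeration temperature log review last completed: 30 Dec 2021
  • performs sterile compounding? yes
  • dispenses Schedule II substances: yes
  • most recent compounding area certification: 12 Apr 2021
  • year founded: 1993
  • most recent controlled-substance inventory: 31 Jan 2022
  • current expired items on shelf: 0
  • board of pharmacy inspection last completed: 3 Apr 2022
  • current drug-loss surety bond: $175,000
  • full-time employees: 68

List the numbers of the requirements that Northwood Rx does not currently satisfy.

1, 4, 8

1. condition 'dispenses Schedule II substances' holds; days of controlled-substance discrepancy outstanding 3 > 2 → not met
2. board of pharmacy inspection 17 days ago vs limit 30 → met
3. refrigeration temperature log review 111 days ago vs limit 120 → met
4. expired-stock purge 48 days ago vs limit 45 → not met
5. professional liability coverage $2,100,000 ≥ $2,050,000 → met
6. condition 'performs sterile compounding' holds; controlled-substance inventory 79 days ago vs limit 90 → met
7. drug-loss surety bond $175,000 ≥ $160,000 → met
8. compounding area certification 373 days ago vs limit 365 → not met
9. expired items on shelf 0 ≤ 0 → met
10. condition 'offers immunizations' holds; licensed pharmacists on duty per shift 3 ≥ 3 → met
Not met: 1, 4, 8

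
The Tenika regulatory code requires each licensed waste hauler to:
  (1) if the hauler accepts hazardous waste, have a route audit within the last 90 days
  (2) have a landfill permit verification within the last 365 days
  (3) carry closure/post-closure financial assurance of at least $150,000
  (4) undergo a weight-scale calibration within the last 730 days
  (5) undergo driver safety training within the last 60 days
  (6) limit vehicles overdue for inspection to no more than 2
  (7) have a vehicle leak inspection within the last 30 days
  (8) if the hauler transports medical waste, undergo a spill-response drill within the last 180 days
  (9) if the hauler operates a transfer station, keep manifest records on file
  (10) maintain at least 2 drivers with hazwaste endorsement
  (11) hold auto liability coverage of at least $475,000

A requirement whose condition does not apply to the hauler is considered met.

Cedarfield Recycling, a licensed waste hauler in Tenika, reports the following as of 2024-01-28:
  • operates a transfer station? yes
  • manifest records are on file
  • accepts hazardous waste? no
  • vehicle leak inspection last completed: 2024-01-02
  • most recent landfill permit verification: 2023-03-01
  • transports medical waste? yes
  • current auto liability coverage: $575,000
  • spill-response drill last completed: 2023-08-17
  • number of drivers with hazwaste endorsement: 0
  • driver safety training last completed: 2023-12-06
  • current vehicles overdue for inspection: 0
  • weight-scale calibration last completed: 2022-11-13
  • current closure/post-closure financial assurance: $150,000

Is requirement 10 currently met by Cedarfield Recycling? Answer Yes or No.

10. drivers with hazwaste endorsement 0 < 2 → not met

No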